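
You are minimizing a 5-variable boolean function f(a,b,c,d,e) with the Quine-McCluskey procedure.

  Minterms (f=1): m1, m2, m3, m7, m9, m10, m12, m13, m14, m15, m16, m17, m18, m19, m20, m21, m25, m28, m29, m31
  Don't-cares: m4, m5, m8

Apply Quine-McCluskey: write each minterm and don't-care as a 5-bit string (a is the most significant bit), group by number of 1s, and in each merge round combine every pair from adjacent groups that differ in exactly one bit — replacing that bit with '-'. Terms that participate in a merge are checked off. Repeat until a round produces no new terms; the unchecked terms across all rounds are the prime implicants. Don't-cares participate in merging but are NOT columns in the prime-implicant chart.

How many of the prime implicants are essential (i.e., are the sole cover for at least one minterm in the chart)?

3

Round 0: 00001✓ 00010✓ 00011✓ 00100✓ 00101✓ 00111✓ 01000✓ 01001✓ 01010✓ 01100✓ 01101✓ 01110✓ 01111✓ 10000✓ 10001✓ 10010✓ 10011✓ 10100✓ 10101✓ 11001✓ 11100✓ 11101✓ 11111✓
Round 1: -0001✓ -0010✓ -0011✓ -0100✓ -0101✓ -1001✓ -1100✓ -1101✓ -1111✓ 0-001✓ 0-010 0-100✓ 0-101✓ 0-111✓ 00-01✓ 00-11✓ 000-1✓ 0001-✓ 001-1✓ 0010-✓ 01-00✓ 01-01✓ 01-10✓ 010-0✓ 0100-✓ 011-0✓ 011-1✓ 0110-✓ 0111-✓ 1-001✓ 1-100✓ 1-101✓ 10-00✓ 10-01✓ 100-0✓ 100-1✓ 1000-✓ 1001-✓ 1010-✓ 11-01✓ 111-1✓ 1110-✓
Round 2: --001✓ --100✓ --101✓ -0-01✓ -00-1 -001- -010-✓ -1-01✓ -11-1 -110-✓ 0--01✓ 0-1-1 0-10-✓ 00--1 01--0 01-0- 011-- 1--01✓ 1-10-✓ 10-0- 100--
Round 3: ---01 --10-
PIs = {---01, --10-, -00-1, -001-, -11-1, 0-010, 0-1-1, 00--1, 01--0, 01-0-, 011--, 10-0-, 100--}
Coverage chart:
  m1: ---01,-00-1,00--1
  m2: -001-,0-010
  m3: -00-1,-001-,00--1
  m7: 0-1-1,00--1
  m9: ---01,01-0-
  m10: 0-010,01--0
  m12: --10-,01--0,01-0-,011--
  m13: ---01,--10-,-11-1,0-1-1,01-0-,011--
  m14: 01--0,011--
  m15: -11-1,0-1-1,011--
  m16: 10-0-,100--
  m17: ---01,-00-1,10-0-,100--
  m18: -001-,100--
  m19: -00-1,-001-,100--
  m20: --10-,10-0-
  m21: ---01,--10-,10-0-
  m25: ---01 ←essential
  m28: --10- ←essential
  m29: ---01,--10-,-11-1
  m31: -11-1 ←essential
Essential: ---01, --10-, -11-1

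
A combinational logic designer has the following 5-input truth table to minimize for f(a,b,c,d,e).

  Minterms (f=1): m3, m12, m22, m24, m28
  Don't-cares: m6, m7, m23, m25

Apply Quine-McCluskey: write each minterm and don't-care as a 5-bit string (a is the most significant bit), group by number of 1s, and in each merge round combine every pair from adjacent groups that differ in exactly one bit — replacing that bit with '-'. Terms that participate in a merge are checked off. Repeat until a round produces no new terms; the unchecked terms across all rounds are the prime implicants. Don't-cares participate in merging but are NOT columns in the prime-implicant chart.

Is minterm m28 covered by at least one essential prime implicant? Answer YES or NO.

YES

size-2^0 implicants → 00011(✓)  00110(✓)  00111(✓)  01100(✓)  10110(✓)  10111(✓)  11000(✓)  11001(✓)  11100(✓)
size-2^1 implicants → -0110(✓)  -0111(✓)  -1100  00-11  0011-(✓)  1011-(✓)  11-00  1100-
size-2^2 implicants → -011-
Unchecked terms (primes): -011-, -1100, 00-11, 11-00, 1100-
Minterm coverage:
  m3 ⊆ 00-11 [E]
  m12 ⊆ -1100 [E]
  m22 ⊆ -011- [E]
  m24 ⊆ 11-00,1100-
  m28 ⊆ -1100,11-00
E = {-011-, -1100, 00-11}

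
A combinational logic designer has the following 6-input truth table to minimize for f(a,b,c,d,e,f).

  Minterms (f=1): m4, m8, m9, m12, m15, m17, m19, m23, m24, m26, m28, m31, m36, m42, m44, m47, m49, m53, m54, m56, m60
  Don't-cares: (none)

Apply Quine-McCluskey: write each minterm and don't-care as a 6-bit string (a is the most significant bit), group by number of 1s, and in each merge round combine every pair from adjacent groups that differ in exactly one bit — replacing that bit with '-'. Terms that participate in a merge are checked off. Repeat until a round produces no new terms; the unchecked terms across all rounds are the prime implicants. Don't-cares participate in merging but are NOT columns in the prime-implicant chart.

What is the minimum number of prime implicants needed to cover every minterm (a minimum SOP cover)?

[col 0] 000100*, 001000*, 001001*, 001100*, 001111*, 010001*, 010011*, 010111*, 011000*, 011010*, 011100*, 011111*, 100100*, 101010, 101100*, 101111*, 110001*, 110101*, 110110, 111000*, 111100*
[col 1] -00100*, -01100*, -01111, -10001, -11000*, -11100*, 0-1000*, 0-1100*, 0-1111, 00-100*, 001-00*, 00100-, 01-111, 010-11, 0100-1, 011-00*, 0110-0, 1-1100*, 10-100*, 110-01, 111-00*
[col 2] --1100, -0-100, -11-00, 0-1-00
Prime implicants: --1100, -0-100, -01111, -10001, -11-00, 0-1-00, 0-1111, 00100-, 01-111, 010-11, 0100-1, 0110-0, 101010, 110-01, 110110
PI chart (minterm → PIs covering it):
  4 | -0-100  (sole → essential)
  8 | 0-1-00,00100-
  9 | 00100-  (sole → essential)
  12 | --1100,-0-100,0-1-00
  15 | -01111,0-1111
  17 | -10001,0100-1
  19 | 010-11,0100-1
  23 | 01-111,010-11
  24 | -11-00,0-1-00,0110-0
  26 | 0110-0  (sole → essential)
  28 | --1100,-11-00,0-1-00
  31 | 0-1111,01-111
  36 | -0-100  (sole → essential)
  42 | 101010  (sole → essential)
  44 | --1100,-0-100
  47 | -01111  (sole → essential)
  49 | -10001,110-01
  53 | 110-01  (sole → essential)
  54 | 110110  (sole → essential)
  56 | -11-00  (sole → essential)
  60 | --1100,-11-00
Essential prime implicants: -0-100, -01111, -11-00, 00100-, 0110-0, 101010, 110-01, 110110
Petrick residual → 01-111, 0100-1
Minimum SOP uses 10 PIs: b'de'f' + b'cdef + bce'f' + a'b'cd'e' + a'bdef + a'bc'd'f + a'bcd'f' + ab'cd'ef' + abc'e'f + abc'def'

10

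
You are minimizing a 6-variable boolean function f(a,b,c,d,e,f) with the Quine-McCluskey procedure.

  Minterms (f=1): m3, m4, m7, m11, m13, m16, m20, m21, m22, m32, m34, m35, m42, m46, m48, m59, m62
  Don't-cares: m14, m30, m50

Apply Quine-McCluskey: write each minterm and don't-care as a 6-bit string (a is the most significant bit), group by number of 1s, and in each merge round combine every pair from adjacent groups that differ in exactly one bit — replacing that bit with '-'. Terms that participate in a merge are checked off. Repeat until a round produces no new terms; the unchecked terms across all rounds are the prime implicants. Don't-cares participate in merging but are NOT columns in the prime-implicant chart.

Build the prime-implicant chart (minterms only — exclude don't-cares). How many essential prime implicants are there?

8

Round 0: 000011✓ 000100✓ 000111✓ 001011✓ 001101 001110✓ 010000✓ 010100✓ 010101✓ 010110✓ 011110✓ 100000✓ 100010✓ 100011✓ 101010✓ 101110✓ 110000✓ 110010✓ 111011 111110✓
Round 1: -00011 -01110✓ -10000 -11110✓ 0-0100 0-1110✓ 00-011 000-11 01-110 010-00 0101-0 01010- 1-0000✓ 1-0010✓ 1-1110✓ 10-010 1000-0✓ 10001- 101-10 1100-0✓
Round 2: --1110 1-00-0
PIs = {--1110, -00011, -10000, 0-0100, 00-011, 000-11, 001101, 01-110, 010-00, 0101-0, 01010-, 1-00-0, 10-010, 10001-, 101-10, 111011}
Coverage chart:
  m3: -00011,00-011,000-11
  m4: 0-0100 ←essential
  m7: 000-11 ←essential
  m11: 00-011 ←essential
  m13: 001101 ←essential
  m16: -10000,010-00
  m20: 0-0100,010-00,0101-0,01010-
  m21: 01010- ←essential
  m22: 01-110,0101-0
  m32: 1-00-0 ←essential
  m34: 1-00-0,10-010,10001-
  m35: -00011,10001-
  m42: 10-010,101-10
  m46: --1110,101-10
  m48: -10000,1-00-0
  m59: 111011 ←essential
  m62: --1110 ←essential
Essential: --1110, 0-0100, 00-011, 000-11, 001101, 01010-, 1-00-0, 111011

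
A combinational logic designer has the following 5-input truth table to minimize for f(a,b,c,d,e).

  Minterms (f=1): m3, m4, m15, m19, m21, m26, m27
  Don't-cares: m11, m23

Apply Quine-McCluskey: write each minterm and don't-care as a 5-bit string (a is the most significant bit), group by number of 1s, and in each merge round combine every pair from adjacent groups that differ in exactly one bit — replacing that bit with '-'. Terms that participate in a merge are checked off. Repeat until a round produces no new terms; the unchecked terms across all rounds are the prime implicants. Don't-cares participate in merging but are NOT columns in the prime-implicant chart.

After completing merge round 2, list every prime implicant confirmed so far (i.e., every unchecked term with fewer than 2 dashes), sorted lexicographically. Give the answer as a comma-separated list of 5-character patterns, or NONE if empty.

00100, 01-11, 10-11, 101-1, 1101-

size-2^0 implicants → 00011(✓)  00100  01011(✓)  01111(✓)  10011(✓)  10101(✓)  10111(✓)  11010(✓)  11011(✓)
size-2^1 implicants → -0011(✓)  -1011(✓)  0-011(✓)  01-11  1-011(✓)  10-11  101-1  1101-
size-2^2 implicants → --011
Unchecked terms (primes): --011, 00100, 01-11, 10-11, 101-1, 1101-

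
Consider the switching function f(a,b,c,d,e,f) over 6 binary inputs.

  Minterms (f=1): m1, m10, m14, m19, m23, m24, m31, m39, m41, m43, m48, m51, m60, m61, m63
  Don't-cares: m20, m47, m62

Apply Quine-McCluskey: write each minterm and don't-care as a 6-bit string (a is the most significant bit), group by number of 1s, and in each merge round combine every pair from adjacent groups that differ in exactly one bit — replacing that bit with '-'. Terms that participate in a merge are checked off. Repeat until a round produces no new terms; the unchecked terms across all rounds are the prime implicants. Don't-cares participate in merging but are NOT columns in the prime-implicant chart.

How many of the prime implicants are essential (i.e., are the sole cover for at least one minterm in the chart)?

8

Round 0: 000001 001010✓ 001110✓ 010011✓ 010100 010111✓ 011000 011111✓ 100111✓ 101001✓ 101011✓ 101111✓ 110000 110011✓ 111100✓ 111101✓ 111110✓ 111111✓
Round 1: -10011 -11111 001-10 01-111 010-11 1-1111 10-111 101-11 1010-1 1111-0✓ 1111-1✓ 11110-✓ 11111-✓
Round 2: 1111--
PIs = {-10011, -11111, 000001, 001-10, 01-111, 010-11, 010100, 011000, 1-1111, 10-111, 101-11, 1010-1, 110000, 1111--}
Coverage chart:
  m1: 000001 ←essential
  m10: 001-10 ←essential
  m14: 001-10 ←essential
  m19: -10011,010-11
  m23: 01-111,010-11
  m24: 011000 ←essential
  m31: -11111,01-111
  m39: 10-111 ←essential
  m41: 1010-1 ←essential
  m43: 101-11,1010-1
  m48: 110000 ←essential
  m51: -10011 ←essential
  m60: 1111-- ←essential
  m61: 1111-- ←essential
  m63: -11111,1-1111,1111--
Essential: -10011, 000001, 001-10, 011000, 10-111, 1010-1, 110000, 1111--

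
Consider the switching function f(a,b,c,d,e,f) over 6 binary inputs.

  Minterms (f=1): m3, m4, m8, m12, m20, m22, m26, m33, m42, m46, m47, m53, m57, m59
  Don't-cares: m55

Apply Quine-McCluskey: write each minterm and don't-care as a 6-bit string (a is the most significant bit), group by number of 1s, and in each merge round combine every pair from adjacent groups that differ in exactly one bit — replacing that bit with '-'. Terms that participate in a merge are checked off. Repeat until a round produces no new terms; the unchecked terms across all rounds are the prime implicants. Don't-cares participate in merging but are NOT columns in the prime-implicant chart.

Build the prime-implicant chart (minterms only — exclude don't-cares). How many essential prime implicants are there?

9

[col 0] 000011, 000100*, 001000*, 001100*, 010100*, 010110*, 011010, 100001, 101010*, 101110*, 101111*, 110101*, 110111*, 111001*, 111011*
[col 1] 0-0100, 00-100, 001-00, 0101-0, 101-10, 10111-, 1101-1, 1110-1
Prime implicants: 0-0100, 00-100, 000011, 001-00, 0101-0, 011010, 100001, 101-10, 10111-, 1101-1, 1110-1
PI chart (minterm → PIs covering it):
  3 | 000011  (sole → essential)
  4 | 0-0100,00-100
  8 | 001-00  (sole → essential)
  12 | 00-100,001-00
  20 | 0-0100,0101-0
  22 | 0101-0  (sole → essential)
  26 | 011010  (sole → essential)
  33 | 100001  (sole → essential)
  42 | 101-10  (sole → essential)
  46 | 101-10,10111-
  47 | 10111-  (sole → essential)
  53 | 1101-1  (sole → essential)
  57 | 1110-1  (sole → essential)
  59 | 1110-1  (sole → essential)
Essential prime implicants: 000011, 001-00, 0101-0, 011010, 100001, 101-10, 10111-, 1101-1, 1110-1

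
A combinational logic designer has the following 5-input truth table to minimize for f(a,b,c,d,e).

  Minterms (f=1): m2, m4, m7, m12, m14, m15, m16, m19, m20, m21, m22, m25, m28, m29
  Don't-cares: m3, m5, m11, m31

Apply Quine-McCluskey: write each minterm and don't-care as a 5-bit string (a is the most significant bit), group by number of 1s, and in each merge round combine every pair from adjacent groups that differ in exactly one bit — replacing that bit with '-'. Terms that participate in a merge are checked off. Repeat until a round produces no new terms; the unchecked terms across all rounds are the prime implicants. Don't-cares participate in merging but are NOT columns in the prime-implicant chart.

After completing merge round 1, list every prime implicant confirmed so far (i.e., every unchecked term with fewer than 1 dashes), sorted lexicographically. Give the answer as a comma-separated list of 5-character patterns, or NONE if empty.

NONE

size-2^0 implicants → 00010(✓)  00011(✓)  00100(✓)  00101(✓)  00111(✓)  01011(✓)  01100(✓)  01110(✓)  01111(✓)  10000(✓)  10011(✓)  10100(✓)  10101(✓)  10110(✓)  11001(✓)  11100(✓)  11101(✓)  11111(✓)
size-2^1 implicants → -0011  -0100(✓)  -0101(✓)  -1100(✓)  -1111  0-011(✓)  0-100(✓)  0-111(✓)  00-11(✓)  0001-  001-1  0010-(✓)  01-11(✓)  011-0  0111-  1-100(✓)  1-101(✓)  10-00  101-0  1010-(✓)  11-01  111-1  1110-(✓)
size-2^2 implicants → --100  -010-  0--11  1-10-
Unchecked terms (primes): --100, -0011, -010-, -1111, 0--11, 0001-, 001-1, 011-0, 0111-, 1-10-, 10-00, 101-0, 11-01, 111-1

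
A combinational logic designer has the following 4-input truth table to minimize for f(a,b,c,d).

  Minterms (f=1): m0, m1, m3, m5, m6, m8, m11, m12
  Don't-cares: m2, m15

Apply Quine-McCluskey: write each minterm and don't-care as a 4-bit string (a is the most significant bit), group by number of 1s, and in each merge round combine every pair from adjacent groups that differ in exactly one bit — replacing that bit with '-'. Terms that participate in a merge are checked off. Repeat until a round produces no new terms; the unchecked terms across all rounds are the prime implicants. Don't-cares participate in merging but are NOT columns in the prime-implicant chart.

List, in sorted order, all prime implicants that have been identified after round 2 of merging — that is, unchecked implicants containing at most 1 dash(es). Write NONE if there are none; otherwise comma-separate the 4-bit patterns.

-000, -011, 0-01, 0-10, 1-00, 1-11

[col 0] 0000*, 0001*, 0010*, 0011*, 0101*, 0110*, 1000*, 1011*, 1100*, 1111*
[col 1] -000, -011, 0-01, 0-10, 00-0*, 00-1*, 000-*, 001-*, 1-00, 1-11
[col 2] 00--
Prime implicants: -000, -011, 0-01, 0-10, 00--, 1-00, 1-11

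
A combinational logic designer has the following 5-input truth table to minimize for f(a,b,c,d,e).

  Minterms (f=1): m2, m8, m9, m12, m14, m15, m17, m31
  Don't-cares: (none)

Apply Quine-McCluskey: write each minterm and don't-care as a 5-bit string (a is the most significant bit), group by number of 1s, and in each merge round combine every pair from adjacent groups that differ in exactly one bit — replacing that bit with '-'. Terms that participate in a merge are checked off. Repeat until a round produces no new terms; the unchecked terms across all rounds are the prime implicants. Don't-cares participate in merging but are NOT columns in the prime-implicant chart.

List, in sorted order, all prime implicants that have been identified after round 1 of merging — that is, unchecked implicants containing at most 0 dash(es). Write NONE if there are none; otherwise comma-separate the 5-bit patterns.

00010, 10001

size-2^0 implicants → 00010  01000(✓)  01001(✓)  01100(✓)  01110(✓)  01111(✓)  10001  11111(✓)
size-2^1 implicants → -1111  01-00  0100-  011-0  0111-
Unchecked terms (primes): -1111, 00010, 01-00, 0100-, 011-0, 0111-, 10001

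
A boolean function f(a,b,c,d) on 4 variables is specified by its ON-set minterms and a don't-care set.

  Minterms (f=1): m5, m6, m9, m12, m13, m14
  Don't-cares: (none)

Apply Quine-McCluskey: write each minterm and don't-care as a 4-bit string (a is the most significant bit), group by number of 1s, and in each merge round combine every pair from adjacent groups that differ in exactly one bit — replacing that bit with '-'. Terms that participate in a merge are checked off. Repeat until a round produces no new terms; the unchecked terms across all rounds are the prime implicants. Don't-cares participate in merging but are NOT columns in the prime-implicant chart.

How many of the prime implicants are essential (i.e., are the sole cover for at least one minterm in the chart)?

size-2^0 implicants → 0101(✓)  0110(✓)  1001(✓)  1100(✓)  1101(✓)  1110(✓)
size-2^1 implicants → -101  -110  1-01  11-0  110-
Unchecked terms (primes): -101, -110, 1-01, 11-0, 110-
Minterm coverage:
  m5 ⊆ -101 [E]
  m6 ⊆ -110 [E]
  m9 ⊆ 1-01 [E]
  m12 ⊆ 11-0,110-
  m13 ⊆ -101,1-01,110-
  m14 ⊆ -110,11-0
E = {-101, -110, 1-01}

3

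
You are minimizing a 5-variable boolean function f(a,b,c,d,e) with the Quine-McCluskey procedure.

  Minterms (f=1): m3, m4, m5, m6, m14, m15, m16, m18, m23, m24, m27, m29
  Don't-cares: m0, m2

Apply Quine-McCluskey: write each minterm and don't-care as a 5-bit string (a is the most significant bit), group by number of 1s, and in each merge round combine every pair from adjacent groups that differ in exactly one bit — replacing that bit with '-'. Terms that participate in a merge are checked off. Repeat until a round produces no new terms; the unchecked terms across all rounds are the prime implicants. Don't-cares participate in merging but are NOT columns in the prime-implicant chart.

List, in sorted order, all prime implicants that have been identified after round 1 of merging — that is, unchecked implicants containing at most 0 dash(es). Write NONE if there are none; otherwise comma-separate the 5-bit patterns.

10111, 11011, 11101

size-2^0 implicants → 00000(✓)  00010(✓)  00011(✓)  00100(✓)  00101(✓)  00110(✓)  01110(✓)  01111(✓)  10000(✓)  10010(✓)  10111  11000(✓)  11011  11101
size-2^1 implicants → -0000(✓)  -0010(✓)  0-110  00-00(✓)  00-10(✓)  000-0(✓)  0001-  001-0(✓)  0010-  0111-  1-000  100-0(✓)
size-2^2 implicants → -00-0  00--0
Unchecked terms (primes): -00-0, 0-110, 00--0, 0001-, 0010-, 0111-, 1-000, 10111, 11011, 11101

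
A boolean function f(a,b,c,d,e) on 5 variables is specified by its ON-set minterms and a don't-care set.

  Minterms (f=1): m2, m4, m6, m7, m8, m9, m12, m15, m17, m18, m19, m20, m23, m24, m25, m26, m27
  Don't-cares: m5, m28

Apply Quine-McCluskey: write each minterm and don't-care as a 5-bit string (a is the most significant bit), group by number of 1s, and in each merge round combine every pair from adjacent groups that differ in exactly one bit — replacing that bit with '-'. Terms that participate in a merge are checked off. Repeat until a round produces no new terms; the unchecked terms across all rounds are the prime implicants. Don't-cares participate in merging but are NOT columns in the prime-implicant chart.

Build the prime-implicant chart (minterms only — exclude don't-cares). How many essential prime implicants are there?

4

size-2^0 implicants → 00010(✓)  00100(✓)  00101(✓)  00110(✓)  00111(✓)  01000(✓)  01001(✓)  01100(✓)  01111(✓)  10001(✓)  10010(✓)  10011(✓)  10100(✓)  10111(✓)  11000(✓)  11001(✓)  11010(✓)  11011(✓)  11100(✓)
size-2^1 implicants → -0010  -0100(✓)  -0111  -1000(✓)  -1001(✓)  -1100(✓)  0-100(✓)  0-111  00-10  001-0(✓)  001-1(✓)  0010-(✓)  0011-(✓)  01-00(✓)  0100-(✓)  1-001(✓)  1-010(✓)  1-011(✓)  1-100(✓)  10-11  100-1(✓)  1001-(✓)  11-00(✓)  110-0(✓)  110-1(✓)  1100-(✓)  1101-(✓)
size-2^2 implicants → --100  -1-00  -100-  001--  1-0-1  1-01-  110--
Unchecked terms (primes): --100, -0010, -0111, -1-00, -100-, 0-111, 00-10, 001--, 1-0-1, 1-01-, 10-11, 110--
Minterm coverage:
  m2 ⊆ -0010,00-10
  m4 ⊆ --100,001--
  m6 ⊆ 00-10,001--
  m7 ⊆ -0111,0-111,001--
  m8 ⊆ -1-00,-100-
  m9 ⊆ -100- [E]
  m12 ⊆ --100,-1-00
  m15 ⊆ 0-111 [E]
  m17 ⊆ 1-0-1 [E]
  m18 ⊆ -0010,1-01-
  m19 ⊆ 1-0-1,1-01-,10-11
  m20 ⊆ --100 [E]
  m23 ⊆ -0111,10-11
  m24 ⊆ -1-00,-100-,110--
  m25 ⊆ -100-,1-0-1,110--
  m26 ⊆ 1-01-,110--
  m27 ⊆ 1-0-1,1-01-,110--
E = {--100, -100-, 0-111, 1-0-1}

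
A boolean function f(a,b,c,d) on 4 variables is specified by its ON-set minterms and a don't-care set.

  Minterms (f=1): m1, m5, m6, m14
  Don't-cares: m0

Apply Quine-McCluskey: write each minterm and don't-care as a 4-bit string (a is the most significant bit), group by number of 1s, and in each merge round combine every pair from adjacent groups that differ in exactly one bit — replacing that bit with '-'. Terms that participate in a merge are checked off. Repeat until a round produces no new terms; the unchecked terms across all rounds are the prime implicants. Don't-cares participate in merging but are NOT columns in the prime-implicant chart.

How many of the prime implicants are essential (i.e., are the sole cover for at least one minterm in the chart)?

2

[col 0] 0000*, 0001*, 0101*, 0110*, 1110*
[col 1] -110, 0-01, 000-
Prime implicants: -110, 0-01, 000-
PI chart (minterm → PIs covering it):
  1 | 0-01,000-
  5 | 0-01  (sole → essential)
  6 | -110  (sole → essential)
  14 | -110  (sole → essential)
Essential prime implicants: -110, 0-01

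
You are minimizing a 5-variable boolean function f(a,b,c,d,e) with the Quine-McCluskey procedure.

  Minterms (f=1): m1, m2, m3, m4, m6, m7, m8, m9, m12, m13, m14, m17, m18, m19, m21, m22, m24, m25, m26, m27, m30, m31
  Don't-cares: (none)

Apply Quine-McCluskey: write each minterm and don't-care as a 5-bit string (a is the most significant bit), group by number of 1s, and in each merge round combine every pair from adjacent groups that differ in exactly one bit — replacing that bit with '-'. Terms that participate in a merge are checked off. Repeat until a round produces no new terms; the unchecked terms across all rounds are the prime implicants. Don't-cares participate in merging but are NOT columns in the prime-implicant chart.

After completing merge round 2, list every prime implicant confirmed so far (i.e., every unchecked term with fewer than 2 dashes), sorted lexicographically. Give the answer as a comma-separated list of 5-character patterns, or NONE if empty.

10-01

[col 0] 00001*, 00010*, 00011*, 00100*, 00110*, 00111*, 01000*, 01001*, 01100*, 01101*, 01110*, 10001*, 10010*, 10011*, 10101*, 10110*, 11000*, 11001*, 11010*, 11011*, 11110*, 11111*
[col 1] -0001*, -0010*, -0011*, -0110*, -1000*, -1001*, -1110*, 0-001*, 0-100*, 0-110*, 00-10*, 00-11*, 000-1*, 0001-*, 001-0*, 0011-*, 01-00*, 01-01*, 0100-*, 011-0*, 0110-*, 1-001*, 1-010*, 1-011*, 1-110*, 10-01, 10-10*, 100-1*, 1001-*, 11-10*, 11-11*, 110-0*, 110-1*, 1100-*, 1101-*, 1111-*
[col 2] --001, --110, -0-10, -00-1, -001-, -100-, 0-1-0, 00-1-, 01-0-, 1--10, 1-0-1, 1-01-, 11-1-, 110--
Prime implicants: --001, --110, -0-10, -00-1, -001-, -100-, 0-1-0, 00-1-, 01-0-, 1--10, 1-0-1, 1-01-, 10-01, 11-1-, 110--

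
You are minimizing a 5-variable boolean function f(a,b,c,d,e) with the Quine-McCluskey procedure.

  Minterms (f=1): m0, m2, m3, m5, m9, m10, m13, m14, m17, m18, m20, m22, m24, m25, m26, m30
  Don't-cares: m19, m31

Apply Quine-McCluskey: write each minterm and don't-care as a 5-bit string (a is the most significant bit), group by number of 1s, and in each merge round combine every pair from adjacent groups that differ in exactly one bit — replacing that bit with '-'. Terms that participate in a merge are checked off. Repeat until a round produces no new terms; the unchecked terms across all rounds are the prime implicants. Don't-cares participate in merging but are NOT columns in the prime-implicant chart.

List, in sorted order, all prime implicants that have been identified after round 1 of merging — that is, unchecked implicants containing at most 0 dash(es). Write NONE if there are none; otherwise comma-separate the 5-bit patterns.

Round 0: 00000✓ 00010✓ 00011✓ 00101✓ 01001✓ 01010✓ 01101✓ 01110✓ 10001✓ 10010✓ 10011✓ 10100✓ 10110✓ 11000✓ 11001✓ 11010✓ 11110✓ 11111✓
Round 1: -0010✓ -0011✓ -1001 -1010✓ -1110✓ 0-010✓ 0-101 000-0 0001-✓ 01-01 01-10✓ 1-001 1-010✓ 1-110✓ 10-10✓ 100-1 1001-✓ 101-0 11-10✓ 110-0 1100- 1111-
Round 2: --010 -001- -1-10 1--10
PIs = {--010, -001-, -1-10, -1001, 0-101, 000-0, 01-01, 1--10, 1-001, 100-1, 101-0, 110-0, 1100-, 1111-}

NONE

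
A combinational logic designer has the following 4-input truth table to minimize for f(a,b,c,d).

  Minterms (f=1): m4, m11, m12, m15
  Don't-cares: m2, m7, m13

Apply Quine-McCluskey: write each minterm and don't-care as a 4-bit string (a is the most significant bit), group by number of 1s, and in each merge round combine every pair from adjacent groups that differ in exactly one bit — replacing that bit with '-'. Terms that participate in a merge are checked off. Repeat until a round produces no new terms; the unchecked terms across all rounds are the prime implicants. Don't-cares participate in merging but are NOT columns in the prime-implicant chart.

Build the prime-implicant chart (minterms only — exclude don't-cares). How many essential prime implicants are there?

[col 0] 0010, 0100*, 0111*, 1011*, 1100*, 1101*, 1111*
[col 1] -100, -111, 1-11, 11-1, 110-
Prime implicants: -100, -111, 0010, 1-11, 11-1, 110-
PI chart (minterm → PIs covering it):
  4 | -100  (sole → essential)
  11 | 1-11  (sole → essential)
  12 | -100,110-
  15 | -111,1-11,11-1
Essential prime implicants: -100, 1-11

2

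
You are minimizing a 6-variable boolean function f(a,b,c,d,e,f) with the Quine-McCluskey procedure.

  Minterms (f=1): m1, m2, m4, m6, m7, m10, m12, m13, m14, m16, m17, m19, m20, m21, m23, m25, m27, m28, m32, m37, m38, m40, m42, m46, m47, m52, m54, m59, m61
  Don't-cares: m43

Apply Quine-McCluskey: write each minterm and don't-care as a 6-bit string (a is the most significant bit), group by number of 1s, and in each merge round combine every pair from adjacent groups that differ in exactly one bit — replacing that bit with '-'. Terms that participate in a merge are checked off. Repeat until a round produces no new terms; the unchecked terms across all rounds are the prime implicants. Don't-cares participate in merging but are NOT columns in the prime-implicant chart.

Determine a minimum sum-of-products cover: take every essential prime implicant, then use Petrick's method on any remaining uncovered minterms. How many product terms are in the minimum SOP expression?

size-2^0 implicants → 000001(✓)  000010(✓)  000100(✓)  000110(✓)  000111(✓)  001010(✓)  001100(✓)  001101(✓)  001110(✓)  010000(✓)  010001(✓)  010011(✓)  010100(✓)  010101(✓)  010111(✓)  011001(✓)  011011(✓)  011100(✓)  100000(✓)  100101  100110(✓)  101000(✓)  101010(✓)  101011(✓)  101110(✓)  101111(✓)  110100(✓)  110110(✓)  111011(✓)  111101
size-2^1 implicants → -00110(✓)  -01010(✓)  -01110(✓)  -10100  -11011  0-0001  0-0100(✓)  0-0111  0-1100(✓)  00-010(✓)  00-100(✓)  00-110(✓)  000-10(✓)  0001-0(✓)  00011-  001-10(✓)  0011-0(✓)  00110-  01-001(✓)  01-011(✓)  01-100(✓)  010-00(✓)  010-01(✓)  010-11(✓)  0100-1(✓)  01000-(✓)  0101-1(✓)  01010-(✓)  0110-1(✓)  1-0110  1-1011  10-000  10-110(✓)  101-10(✓)  101-11(✓)  1010-0  10101-(✓)  10111-(✓)  1101-0
size-2^2 implicants → -0-110  -01-10  0--100  00--10  00-1-0  01-0-1  010--1  010-0-  101-1-
Unchecked terms (primes): -0-110, -01-10, -10100, -11011, 0--100, 0-0001, 0-0111, 00--10, 00-1-0, 00011-, 00110-, 01-0-1, 010--1, 010-0-, 1-0110, 1-1011, 10-000, 100101, 101-1-, 1010-0, 1101-0, 111101
Minterm coverage:
  m1 ⊆ 0-0001 [E]
  m2 ⊆ 00--10 [E]
  m4 ⊆ 0--100,00-1-0
  m6 ⊆ -0-110,00--10,00-1-0,00011-
  m7 ⊆ 0-0111,00011-
  m10 ⊆ -01-10,00--10
  m12 ⊆ 0--100,00-1-0,00110-
  m13 ⊆ 00110- [E]
  m14 ⊆ -0-110,-01-10,00--10,00-1-0
  m16 ⊆ 010-0- [E]
  m17 ⊆ 0-0001,01-0-1,010--1,010-0-
  m19 ⊆ 01-0-1,010--1
  m20 ⊆ -10100,0--100,010-0-
  m21 ⊆ 010--1,010-0-
  m23 ⊆ 0-0111,010--1
  m25 ⊆ 01-0-1 [E]
  m27 ⊆ -11011,01-0-1
  m28 ⊆ 0--100 [E]
  m32 ⊆ 10-000 [E]
  m37 ⊆ 100101 [E]
  m38 ⊆ -0-110,1-0110
  m40 ⊆ 10-000,1010-0
  m42 ⊆ -01-10,101-1-,1010-0
  m46 ⊆ -0-110,-01-10,101-1-
  m47 ⊆ 101-1- [E]
  m52 ⊆ -10100,1101-0
  m54 ⊆ 1-0110,1101-0
  m59 ⊆ -11011,1-1011
  m61 ⊆ 111101 [E]
E = {0--100, 0-0001, 00--10, 00110-, 01-0-1, 010-0-, 10-000, 100101, 101-1-, 111101}
Petrick residual → -0-110, -11011, 0-0111, 1101-0
Cover = b'def' + bcd'ef + a'de'f' + a'c'd'e'f + a'c'def + a'b'ef' + a'b'cde' + a'bd'f + a'bc'e' + ab'd'e'f' + ab'c'de'f + ab'ce + abc'df' + abcde'f  |cover|=14

14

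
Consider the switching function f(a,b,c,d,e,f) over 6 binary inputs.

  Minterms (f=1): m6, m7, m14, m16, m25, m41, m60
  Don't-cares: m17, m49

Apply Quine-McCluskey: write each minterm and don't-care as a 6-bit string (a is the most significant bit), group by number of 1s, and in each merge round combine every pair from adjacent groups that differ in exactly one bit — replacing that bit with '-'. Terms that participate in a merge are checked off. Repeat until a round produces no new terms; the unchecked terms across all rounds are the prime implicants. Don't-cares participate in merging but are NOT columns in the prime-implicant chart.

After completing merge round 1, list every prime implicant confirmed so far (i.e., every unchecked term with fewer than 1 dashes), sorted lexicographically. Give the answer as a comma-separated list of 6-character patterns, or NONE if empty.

101001, 111100

Round 0: 000110✓ 000111✓ 001110✓ 010000✓ 010001✓ 011001✓ 101001 110001✓ 111100
Round 1: -10001 00-110 00011- 01-001 01000-
PIs = {-10001, 00-110, 00011-, 01-001, 01000-, 101001, 111100}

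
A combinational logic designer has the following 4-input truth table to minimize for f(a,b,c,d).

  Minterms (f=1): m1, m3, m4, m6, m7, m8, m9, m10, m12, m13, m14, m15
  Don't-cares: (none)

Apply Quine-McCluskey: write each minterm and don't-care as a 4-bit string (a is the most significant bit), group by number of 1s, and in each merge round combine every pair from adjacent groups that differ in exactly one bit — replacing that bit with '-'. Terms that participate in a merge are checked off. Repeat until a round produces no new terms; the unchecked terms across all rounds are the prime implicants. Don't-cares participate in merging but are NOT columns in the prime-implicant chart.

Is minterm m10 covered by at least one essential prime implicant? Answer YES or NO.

size-2^0 implicants → 0001(✓)  0011(✓)  0100(✓)  0110(✓)  0111(✓)  1000(✓)  1001(✓)  1010(✓)  1100(✓)  1101(✓)  1110(✓)  1111(✓)
size-2^1 implicants → -001  -100(✓)  -110(✓)  -111(✓)  0-11  00-1  01-0(✓)  011-(✓)  1-00(✓)  1-01(✓)  1-10(✓)  10-0(✓)  100-(✓)  11-0(✓)  11-1(✓)  110-(✓)  111-(✓)
size-2^2 implicants → -1-0  -11-  1--0  1-0-  11--
Unchecked terms (primes): -001, -1-0, -11-, 0-11, 00-1, 1--0, 1-0-, 11--
Minterm coverage:
  m1 ⊆ -001,00-1
  m3 ⊆ 0-11,00-1
  m4 ⊆ -1-0 [E]
  m6 ⊆ -1-0,-11-
  m7 ⊆ -11-,0-11
  m8 ⊆ 1--0,1-0-
  m9 ⊆ -001,1-0-
  m10 ⊆ 1--0 [E]
  m12 ⊆ -1-0,1--0,1-0-,11--
  m13 ⊆ 1-0-,11--
  m14 ⊆ -1-0,-11-,1--0,11--
  m15 ⊆ -11-,11--
E = {-1-0, 1--0}

YES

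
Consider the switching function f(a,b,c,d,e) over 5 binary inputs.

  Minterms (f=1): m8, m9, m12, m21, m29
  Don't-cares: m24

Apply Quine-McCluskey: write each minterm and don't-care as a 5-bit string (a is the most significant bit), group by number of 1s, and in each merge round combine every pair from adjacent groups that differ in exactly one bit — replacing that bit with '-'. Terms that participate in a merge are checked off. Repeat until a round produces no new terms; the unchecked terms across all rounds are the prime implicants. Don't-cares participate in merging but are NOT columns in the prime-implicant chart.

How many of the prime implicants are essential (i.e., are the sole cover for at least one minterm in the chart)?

size-2^0 implicants → 01000(✓)  01001(✓)  01100(✓)  10101(✓)  11000(✓)  11101(✓)
size-2^1 implicants → -1000  01-00  0100-  1-101
Unchecked terms (primes): -1000, 01-00, 0100-, 1-101
Minterm coverage:
  m8 ⊆ -1000,01-00,0100-
  m9 ⊆ 0100- [E]
  m12 ⊆ 01-00 [E]
  m21 ⊆ 1-101 [E]
  m29 ⊆ 1-101 [E]
E = {01-00, 0100-, 1-101}

3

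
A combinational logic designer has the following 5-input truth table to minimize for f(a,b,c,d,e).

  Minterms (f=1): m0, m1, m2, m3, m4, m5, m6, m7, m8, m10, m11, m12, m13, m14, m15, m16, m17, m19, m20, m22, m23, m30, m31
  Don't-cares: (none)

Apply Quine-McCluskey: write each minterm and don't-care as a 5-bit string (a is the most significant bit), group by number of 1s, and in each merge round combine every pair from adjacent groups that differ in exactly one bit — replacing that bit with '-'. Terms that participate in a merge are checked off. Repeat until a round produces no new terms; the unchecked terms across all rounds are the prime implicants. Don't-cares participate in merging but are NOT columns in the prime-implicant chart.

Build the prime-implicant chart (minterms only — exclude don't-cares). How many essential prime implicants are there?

4

[col 0] 00000*, 00001*, 00010*, 00011*, 00100*, 00101*, 00110*, 00111*, 01000*, 01010*, 01011*, 01100*, 01101*, 01110*, 01111*, 10000*, 10001*, 10011*, 10100*, 10110*, 10111*, 11110*, 11111*
[col 1] -0000*, -0001*, -0011*, -0100*, -0110*, -0111*, -1110*, -1111*, 0-000*, 0-010*, 0-011*, 0-100*, 0-101*, 0-110*, 0-111*, 00-00*, 00-01*, 00-10*, 00-11*, 000-0*, 000-1*, 0000-*, 0001-*, 001-0*, 001-1*, 0010-*, 0011-*, 01-00*, 01-10*, 01-11*, 010-0*, 0101-*, 011-0*, 011-1*, 0110-*, 0111-*, 1-110*, 1-111*, 10-00*, 10-11*, 100-1*, 1000-*, 101-0*, 1011-*, 1111-*
[col 2] --110*, --111*, -0-00, -0-11, -00-1, -000-, -01-0, -011-*, -111-*, 0--00*, 0--10*, 0--11*, 0-0-0*, 0-01-*, 0-1-0*, 0-1-1*, 0-10-*, 0-11-*, 00--0*, 00--1*, 00-0-*, 00-1-*, 000--*, 001--*, 01--0*, 01-1-*, 011--*, 1-11-*
[col 3] --11-, 0---0, 0--1-, 0-1--, 00---
Prime implicants: --11-, -0-00, -0-11, -00-1, -000-, -01-0, 0---0, 0--1-, 0-1--, 00---
PI chart (minterm → PIs covering it):
  0 | -0-00,-000-,0---0,00---
  1 | -00-1,-000-,00---
  2 | 0---0,0--1-,00---
  3 | -0-11,-00-1,0--1-,00---
  4 | -0-00,-01-0,0---0,0-1--,00---
  5 | 0-1--,00---
  6 | --11-,-01-0,0---0,0--1-,0-1--,00---
  7 | --11-,-0-11,0--1-,0-1--,00---
  8 | 0---0  (sole → essential)
  10 | 0---0,0--1-
  11 | 0--1-  (sole → essential)
  12 | 0---0,0-1--
  13 | 0-1--  (sole → essential)
  14 | --11-,0---0,0--1-,0-1--
  15 | --11-,0--1-,0-1--
  16 | -0-00,-000-
  17 | -00-1,-000-
  19 | -0-11,-00-1
  20 | -0-00,-01-0
  22 | --11-,-01-0
  23 | --11-,-0-11
  30 | --11-  (sole → essential)
  31 | --11-  (sole → essential)
Essential prime implicants: --11-, 0---0, 0--1-, 0-1--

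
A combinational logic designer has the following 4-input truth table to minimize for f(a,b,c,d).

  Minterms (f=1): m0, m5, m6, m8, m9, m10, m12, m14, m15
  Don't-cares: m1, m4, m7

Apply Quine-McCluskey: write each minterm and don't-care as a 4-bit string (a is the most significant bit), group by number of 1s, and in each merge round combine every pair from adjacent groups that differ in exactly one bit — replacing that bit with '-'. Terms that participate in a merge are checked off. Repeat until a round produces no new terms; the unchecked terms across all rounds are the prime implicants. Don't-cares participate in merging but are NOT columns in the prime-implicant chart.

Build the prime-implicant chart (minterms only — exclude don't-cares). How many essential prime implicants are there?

[col 0] 0000*, 0001*, 0100*, 0101*, 0110*, 0111*, 1000*, 1001*, 1010*, 1100*, 1110*, 1111*
[col 1] -000*, -001*, -100*, -110*, -111*, 0-00*, 0-01*, 000-*, 01-0*, 01-1*, 010-*, 011-*, 1-00*, 1-10*, 10-0*, 100-*, 11-0*, 111-*
[col 2] --00, -00-, -1-0, -11-, 0-0-, 01--, 1--0
Prime implicants: --00, -00-, -1-0, -11-, 0-0-, 01--, 1--0
PI chart (minterm → PIs covering it):
  0 | --00,-00-,0-0-
  5 | 0-0-,01--
  6 | -1-0,-11-,01--
  8 | --00,-00-,1--0
  9 | -00-  (sole → essential)
  10 | 1--0  (sole → essential)
  12 | --00,-1-0,1--0
  14 | -1-0,-11-,1--0
  15 | -11-  (sole → essential)
Essential prime implicants: -00-, -11-, 1--0

3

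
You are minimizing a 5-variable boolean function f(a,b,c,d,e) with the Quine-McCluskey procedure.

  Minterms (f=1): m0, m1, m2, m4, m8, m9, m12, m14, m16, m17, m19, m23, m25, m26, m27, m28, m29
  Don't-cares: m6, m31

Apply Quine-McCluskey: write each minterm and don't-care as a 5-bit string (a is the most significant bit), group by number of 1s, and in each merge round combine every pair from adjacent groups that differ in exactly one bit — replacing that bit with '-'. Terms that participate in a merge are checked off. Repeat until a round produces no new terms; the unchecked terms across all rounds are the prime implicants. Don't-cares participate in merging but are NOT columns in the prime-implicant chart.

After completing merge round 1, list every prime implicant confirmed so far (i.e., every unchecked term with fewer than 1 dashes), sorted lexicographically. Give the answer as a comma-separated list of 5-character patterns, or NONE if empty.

NONE

Round 0: 00000✓ 00001✓ 00010✓ 00100✓ 00110✓ 01000✓ 01001✓ 01100✓ 01110✓ 10000✓ 10001✓ 10011✓ 10111✓ 11001✓ 11010✓ 11011✓ 11100✓ 11101✓ 11111✓
Round 1: -0000✓ -0001✓ -1001✓ -1100 0-000✓ 0-001✓ 0-100✓ 0-110✓ 00-00✓ 00-10✓ 000-0✓ 0000-✓ 001-0✓ 01-00✓ 0100-✓ 011-0✓ 1-001✓ 1-011✓ 1-111✓ 10-11✓ 100-1✓ 1000-✓ 11-01✓ 11-11✓ 110-1✓ 1101- 111-1✓ 1110-
Round 2: --001 -000- 0--00 0-00- 0-1-0 00--0 1--11 1-0-1 11--1
PIs = {--001, -000-, -1100, 0--00, 0-00-, 0-1-0, 00--0, 1--11, 1-0-1, 11--1, 1101-, 1110-}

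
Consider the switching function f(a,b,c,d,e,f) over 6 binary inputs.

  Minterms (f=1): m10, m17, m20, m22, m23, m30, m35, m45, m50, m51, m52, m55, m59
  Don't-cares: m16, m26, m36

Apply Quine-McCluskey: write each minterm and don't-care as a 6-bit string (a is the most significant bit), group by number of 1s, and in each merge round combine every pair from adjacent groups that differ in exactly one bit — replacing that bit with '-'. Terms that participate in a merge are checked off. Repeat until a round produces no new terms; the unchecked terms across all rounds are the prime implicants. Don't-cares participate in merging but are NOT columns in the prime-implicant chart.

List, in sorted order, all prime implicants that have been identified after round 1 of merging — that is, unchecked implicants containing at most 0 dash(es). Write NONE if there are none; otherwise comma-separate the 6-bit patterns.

101101

Round 0: 001010✓ 010000✓ 010001✓ 010100✓ 010110✓ 010111✓ 011010✓ 011110✓ 100011✓ 100100✓ 101101 110010✓ 110011✓ 110100✓ 110111✓ 111011✓
Round 1: -10100 -10111 0-1010 01-110 010-00 01000- 0101-0 01011- 011-10 1-0011 1-0100 11-011 110-11 11001-
PIs = {-10100, -10111, 0-1010, 01-110, 010-00, 01000-, 0101-0, 01011-, 011-10, 1-0011, 1-0100, 101101, 11-011, 110-11, 11001-}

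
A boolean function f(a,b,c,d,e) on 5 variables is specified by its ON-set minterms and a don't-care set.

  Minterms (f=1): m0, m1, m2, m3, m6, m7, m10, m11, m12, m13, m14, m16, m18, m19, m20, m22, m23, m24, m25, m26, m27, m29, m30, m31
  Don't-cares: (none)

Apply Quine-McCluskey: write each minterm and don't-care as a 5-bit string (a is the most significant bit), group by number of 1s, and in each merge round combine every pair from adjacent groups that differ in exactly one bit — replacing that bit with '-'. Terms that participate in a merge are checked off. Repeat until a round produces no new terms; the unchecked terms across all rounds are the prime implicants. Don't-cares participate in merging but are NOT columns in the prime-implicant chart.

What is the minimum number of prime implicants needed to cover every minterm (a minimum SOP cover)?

8

size-2^0 implicants → 00000(✓)  00001(✓)  00010(✓)  00011(✓)  00110(✓)  00111(✓)  01010(✓)  01011(✓)  01100(✓)  01101(✓)  01110(✓)  10000(✓)  10010(✓)  10011(✓)  10100(✓)  10110(✓)  10111(✓)  11000(✓)  11001(✓)  11010(✓)  11011(✓)  11101(✓)  11110(✓)  11111(✓)
size-2^1 implicants → -0000(✓)  -0010(✓)  -0011(✓)  -0110(✓)  -0111(✓)  -1010(✓)  -1011(✓)  -1101  -1110(✓)  0-010(✓)  0-011(✓)  0-110(✓)  00-10(✓)  00-11(✓)  000-0(✓)  000-1(✓)  0000-(✓)  0001-(✓)  0011-(✓)  01-10(✓)  0101-(✓)  011-0  0110-  1-000(✓)  1-010(✓)  1-011(✓)  1-110(✓)  1-111(✓)  10-00(✓)  10-10(✓)  10-11(✓)  100-0(✓)  1001-(✓)  101-0(✓)  1011-(✓)  11-01(✓)  11-10(✓)  11-11(✓)  110-0(✓)  110-1(✓)  1100-(✓)  1101-(✓)  111-1(✓)  1111-(✓)
size-2^2 implicants → --010(✓)  --011(✓)  --110(✓)  -0-10(✓)  -0-11(✓)  -00-0  -001-(✓)  -011-(✓)  -1-10(✓)  -101-(✓)  0--10(✓)  0-01-(✓)  00-1-(✓)  000--  1--10(✓)  1--11(✓)  1-0-0  1-01-(✓)  1-11-(✓)  10--0  10-1-(✓)  11--1  11-1-(✓)  110--
size-2^3 implicants → ---10  --01-  -0-1-  1--1-
Unchecked terms (primes): ---10, --01-, -0-1-, -00-0, -1101, 000--, 011-0, 0110-, 1--1-, 1-0-0, 10--0, 11--1, 110--
Minterm coverage:
  m0 ⊆ -00-0,000--
  m1 ⊆ 000-- [E]
  m2 ⊆ ---10,--01-,-0-1-,-00-0,000--
  m3 ⊆ --01-,-0-1-,000--
  m6 ⊆ ---10,-0-1-
  m7 ⊆ -0-1- [E]
  m10 ⊆ ---10,--01-
  m11 ⊆ --01- [E]
  m12 ⊆ 011-0,0110-
  m13 ⊆ -1101,0110-
  m14 ⊆ ---10,011-0
  m16 ⊆ -00-0,1-0-0,10--0
  m18 ⊆ ---10,--01-,-0-1-,-00-0,1--1-,1-0-0,10--0
  m19 ⊆ --01-,-0-1-,1--1-
  m20 ⊆ 10--0 [E]
  m22 ⊆ ---10,-0-1-,1--1-,10--0
  m23 ⊆ -0-1-,1--1-
  m24 ⊆ 1-0-0,110--
  m25 ⊆ 11--1,110--
  m26 ⊆ ---10,--01-,1--1-,1-0-0,110--
  m27 ⊆ --01-,1--1-,11--1,110--
  m29 ⊆ -1101,11--1
  m30 ⊆ ---10,1--1-
  m31 ⊆ 1--1-,11--1
E = {--01-, -0-1-, 000--, 10--0}
Petrick residual → ---10, 0110-, 1-0-0, 11--1
Cover = de' + c'd + b'd + a'b'c' + a'bcd' + ac'e' + ab'e' + abe  |cover|=8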